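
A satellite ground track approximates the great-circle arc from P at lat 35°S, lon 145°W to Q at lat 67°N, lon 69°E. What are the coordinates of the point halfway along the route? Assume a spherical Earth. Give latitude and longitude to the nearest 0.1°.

Write both endpoints as unit vectors p₁, p₂ with components (cos φ cos λ, cos φ sin λ, sin φ).
The central angle between the endpoints is δ = arccos(p₁·p₂) ≈ 2.487 rad (142.5°).
Interpolate at f = 1/2 with slerp weights a = sin((1−f)δ)/sin δ ≈ 1.555, b = sin(fδ)/sin δ ≈ 1.555.
p = a·p₁ + b·p₂ ≈ (-0.826, -0.163, 0.540); φ = arcsin(p_z) ≈ 32.66°, λ = atan2(p_y, p_x) ≈ -168.81°.

≈ lat 32.7°N, lon 168.8°W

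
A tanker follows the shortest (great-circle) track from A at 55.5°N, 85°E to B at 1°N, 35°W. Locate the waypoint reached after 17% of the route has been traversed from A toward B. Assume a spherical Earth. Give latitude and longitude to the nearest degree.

≈ 59°N, 52°E

From cos δ = sin φ₁ sin φ₂ + cos φ₁ cos φ₂ cos Δλ, the central angle is δ ≈ 1.843 rad (105.6°).
Interpolate at f = 0.17 with slerp weights a = sin((1−f)δ)/sin δ ≈ 1.037, b = sin(fδ)/sin δ ≈ 0.320.
p = a·p₁ + b·p₂ ≈ (0.313, 0.402, 0.860); φ = arcsin(p_z) ≈ 59.37°, λ = atan2(p_y, p_x) ≈ 52.06°.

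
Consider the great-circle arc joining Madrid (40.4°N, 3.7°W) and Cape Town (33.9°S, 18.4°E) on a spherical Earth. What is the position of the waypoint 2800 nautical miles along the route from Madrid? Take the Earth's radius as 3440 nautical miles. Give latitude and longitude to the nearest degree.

Convert each endpoint to a unit vector on the sphere (x = cos φ cos λ, y = cos φ sin λ, z = sin φ).
The central angle between the endpoints is δ = arccos(p₁·p₂) ≈ 1.345 rad (77.0°). The total great-circle distance is δ·R ≈ 1.345 × 3440 ≈ 4626 nmi, so the target fraction is f = 2800/4626 ≈ 0.605.
Interpolate at f ≈ 0.605 with slerp weights a = sin((1−f)δ)/sin δ ≈ 0.519, b = sin(fδ)/sin δ ≈ 0.746.
p = a·p₁ + b·p₂ ≈ (0.982, 0.170, -0.079); φ = arcsin(p_z) ≈ -4.56°, λ = atan2(p_y, p_x) ≈ 9.81°.

≈ 5°S, 10°E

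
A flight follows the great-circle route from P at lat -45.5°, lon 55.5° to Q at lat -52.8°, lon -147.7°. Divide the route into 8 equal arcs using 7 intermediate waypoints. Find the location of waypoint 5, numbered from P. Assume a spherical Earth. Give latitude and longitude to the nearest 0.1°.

≈ lat -78.5°, lon 168.0°

From cos δ = sin φ₁ sin φ₂ + cos φ₁ cos φ₂ cos Δλ, the central angle is δ ≈ 1.391 rad (79.7°).
Interpolate at f = 5/8 with slerp weights a = sin((1−f)δ)/sin δ ≈ 0.507, b = sin(fδ)/sin δ ≈ 0.776.
p = a·p₁ + b·p₂ ≈ (-0.196, 0.042, -0.980); φ = arcsin(p_z) ≈ -78.45°, λ = atan2(p_y, p_x) ≈ 167.97°.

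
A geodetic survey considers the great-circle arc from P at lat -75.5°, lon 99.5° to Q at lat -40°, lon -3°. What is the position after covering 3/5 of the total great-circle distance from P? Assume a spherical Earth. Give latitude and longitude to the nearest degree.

Convert each endpoint to a unit vector on the sphere (x = cos φ cos λ, y = cos φ sin λ, z = sin φ).
The central angle between the endpoints is δ = arccos(p₁·p₂) ≈ 0.951 rad (54.5°).
Interpolate at f = 3/5 with slerp weights a = sin((1−f)δ)/sin δ ≈ 0.456, b = sin(fδ)/sin δ ≈ 0.664.
p = a·p₁ + b·p₂ ≈ (0.489, 0.086, -0.868); φ = arcsin(p_z) ≈ -60.24°, λ = atan2(p_y, p_x) ≈ 9.98°.

≈ lat -60°, lon 10°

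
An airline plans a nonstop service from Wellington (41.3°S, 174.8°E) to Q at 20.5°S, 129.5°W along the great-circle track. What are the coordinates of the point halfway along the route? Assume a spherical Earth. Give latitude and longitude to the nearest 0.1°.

Write both endpoints as unit vectors p₁, p₂ with components (cos φ cos λ, cos φ sin λ, sin φ).
The central angle between the endpoints is δ = arccos(p₁·p₂) ≈ 0.892 rad (51.1°).
Interpolate at f = 1/2 with slerp weights a = sin((1−f)δ)/sin δ ≈ 0.554, b = sin(fδ)/sin δ ≈ 0.554.
p = a·p₁ + b·p₂ ≈ (-0.745, -0.363, -0.560); φ = arcsin(p_z) ≈ -34.05°, λ = atan2(p_y, p_x) ≈ -154.03°.

≈ 34.0°S, 154.0°W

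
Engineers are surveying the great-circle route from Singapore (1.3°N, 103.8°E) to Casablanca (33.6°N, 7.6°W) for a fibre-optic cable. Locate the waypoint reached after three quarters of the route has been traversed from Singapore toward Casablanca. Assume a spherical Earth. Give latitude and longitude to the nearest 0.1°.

≈ 35.5°N, 24.9°E

From cos δ = sin φ₁ sin φ₂ + cos φ₁ cos φ₂ cos Δλ, the central angle is δ ≈ 1.866 rad (106.9°).
Interpolate at f = 3/4 with slerp weights a = sin((1−f)δ)/sin δ ≈ 0.470, b = sin(fδ)/sin δ ≈ 1.030.
p = a·p₁ + b·p₂ ≈ (0.738, 0.343, 0.581); φ = arcsin(p_z) ≈ 35.50°, λ = atan2(p_y, p_x) ≈ 24.92°.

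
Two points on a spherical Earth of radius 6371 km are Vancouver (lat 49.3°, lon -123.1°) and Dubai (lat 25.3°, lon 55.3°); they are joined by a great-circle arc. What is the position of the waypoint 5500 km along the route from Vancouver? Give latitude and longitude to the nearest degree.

Write both endpoints as unit vectors p₁, p₂ with components (cos φ cos λ, cos φ sin λ, sin φ).
The central angle between the endpoints is δ = arccos(p₁·p₂) ≈ 1.839 rad (105.4°). The total great-circle distance is δ·R ≈ 1.839 × 6371 ≈ 11718 km, so the target fraction is f = 5500/11718 ≈ 0.469.
Interpolate at f ≈ 0.469 with slerp weights a = sin((1−f)δ)/sin δ ≈ 0.859, b = sin(fδ)/sin δ ≈ 0.788.
p = a·p₁ + b·p₂ ≈ (0.100, 0.117, 0.988); φ = arcsin(p_z) ≈ 81.17°, λ = atan2(p_y, p_x) ≈ 49.45°.

≈ lat 81°, lon 49°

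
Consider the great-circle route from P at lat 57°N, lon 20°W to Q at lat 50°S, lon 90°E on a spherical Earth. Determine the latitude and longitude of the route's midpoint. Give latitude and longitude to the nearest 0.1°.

Convert each endpoint to a unit vector on the sphere (x = cos φ cos λ, y = cos φ sin λ, z = sin φ).
The central angle between the endpoints is δ = arccos(p₁·p₂) ≈ 2.437 rad (139.7°).
Interpolate at f = 1/2 with slerp weights a = sin((1−f)δ)/sin δ ≈ 1.450, b = sin(fδ)/sin δ ≈ 1.450.
p = a·p₁ + b·p₂ ≈ (0.742, 0.662, 0.105); φ = arcsin(p_z) ≈ 6.05°, λ = atan2(p_y, p_x) ≈ 41.73°.

≈ lat 6.0°N, lon 41.7°E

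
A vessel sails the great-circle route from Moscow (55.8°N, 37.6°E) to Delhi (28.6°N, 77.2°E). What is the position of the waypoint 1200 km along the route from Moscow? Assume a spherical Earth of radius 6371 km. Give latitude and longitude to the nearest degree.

≈ 50°N, 53°E

Write both endpoints as unit vectors p₁, p₂ with components (cos φ cos λ, cos φ sin λ, sin φ).
The central angle between the endpoints is δ = arccos(p₁·p₂) ≈ 0.682 rad (39.1°). The total great-circle distance is δ·R ≈ 0.682 × 6371 ≈ 4347 km, so the target fraction is f = 1200/4347 ≈ 0.276.
Interpolate at f ≈ 0.276 with slerp weights a = sin((1−f)δ)/sin δ ≈ 0.752, b = sin(fδ)/sin δ ≈ 0.297.
p = a·p₁ + b·p₂ ≈ (0.393, 0.512, 0.764); φ = arcsin(p_z) ≈ 49.82°, λ = atan2(p_y, p_x) ≈ 52.53°.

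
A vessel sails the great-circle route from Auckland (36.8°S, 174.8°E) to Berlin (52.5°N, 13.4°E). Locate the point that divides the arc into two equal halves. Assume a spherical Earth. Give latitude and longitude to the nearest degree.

≈ 33°N, 134°E

Convert each endpoint to a unit vector on the sphere (x = cos φ cos λ, y = cos φ sin λ, z = sin φ).
The central angle between the endpoints is δ = arccos(p₁·p₂) ≈ 2.785 rad (159.6°).
Interpolate at f = 1/2 with slerp weights a = sin((1−f)δ)/sin δ ≈ 2.822, b = sin(fδ)/sin δ ≈ 2.822.
p = a·p₁ + b·p₂ ≈ (-0.579, 0.603, 0.548); φ = arcsin(p_z) ≈ 33.26°, λ = atan2(p_y, p_x) ≈ 133.85°.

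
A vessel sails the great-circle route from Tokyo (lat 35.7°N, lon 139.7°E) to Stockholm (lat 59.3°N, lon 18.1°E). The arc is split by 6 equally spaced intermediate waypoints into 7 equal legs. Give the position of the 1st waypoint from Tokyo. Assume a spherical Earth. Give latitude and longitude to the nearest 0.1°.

Convert each endpoint to a unit vector on the sphere (x = cos φ cos λ, y = cos φ sin λ, z = sin φ).
The central angle between the endpoints is δ = arccos(p₁·p₂) ≈ 1.282 rad (73.5°).
Interpolate at f = 1/7 with slerp weights a = sin((1−f)δ)/sin δ ≈ 0.929, b = sin(fδ)/sin δ ≈ 0.190.
p = a·p₁ + b·p₂ ≈ (-0.483, 0.518, 0.706); φ = arcsin(p_z) ≈ 44.88°, λ = atan2(p_y, p_x) ≈ 133.00°.

≈ lat 44.9°N, lon 133.0°E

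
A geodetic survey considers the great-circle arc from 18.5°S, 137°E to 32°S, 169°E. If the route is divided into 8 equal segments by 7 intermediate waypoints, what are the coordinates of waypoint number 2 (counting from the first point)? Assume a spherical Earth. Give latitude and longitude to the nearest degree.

≈ 22°S, 144°E

Convert each endpoint to a unit vector on the sphere (x = cos φ cos λ, y = cos φ sin λ, z = sin φ).
The central angle between the endpoints is δ = arccos(p₁·p₂) ≈ 0.554 rad (31.8°).
Interpolate at f = 2/8 with slerp weights a = sin((1−f)δ)/sin δ ≈ 0.767, b = sin(fδ)/sin δ ≈ 0.262.
p = a·p₁ + b·p₂ ≈ (-0.751, 0.539, -0.383); φ = arcsin(p_z) ≈ -22.49°, λ = atan2(p_y, p_x) ≈ 144.33°.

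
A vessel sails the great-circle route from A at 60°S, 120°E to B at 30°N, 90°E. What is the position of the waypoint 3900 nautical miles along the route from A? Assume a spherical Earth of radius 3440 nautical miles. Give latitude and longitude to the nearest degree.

Convert each endpoint to a unit vector on the sphere (x = cos φ cos λ, y = cos φ sin λ, z = sin φ).
The central angle between the endpoints is δ = arccos(p₁·p₂) ≈ 1.629 rad (93.3°). The total great-circle distance is δ·R ≈ 1.629 × 3440 ≈ 5603 nmi, so the target fraction is f = 3900/5603 ≈ 0.696.
Interpolate at f ≈ 0.696 with slerp weights a = sin((1−f)δ)/sin δ ≈ 0.476, b = sin(fδ)/sin δ ≈ 0.908.
p = a·p₁ + b·p₂ ≈ (-0.119, 0.992, 0.042); φ = arcsin(p_z) ≈ 2.38°, λ = atan2(p_y, p_x) ≈ 96.84°.

≈ 2°N, 97°E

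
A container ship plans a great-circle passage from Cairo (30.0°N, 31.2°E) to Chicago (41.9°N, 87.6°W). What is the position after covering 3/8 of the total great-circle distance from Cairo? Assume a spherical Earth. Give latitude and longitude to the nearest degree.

≈ (51°N, 4°W)

Write both endpoints as unit vectors p₁, p₂ with components (cos φ cos λ, cos φ sin λ, sin φ).
The central angle between the endpoints is δ = arccos(p₁·p₂) ≈ 1.547 rad (88.7°).
Interpolate at f = 3/8 with slerp weights a = sin((1−f)δ)/sin δ ≈ 0.823, b = sin(fδ)/sin δ ≈ 0.548.
p = a·p₁ + b·p₂ ≈ (0.627, -0.038, 0.778); φ = arcsin(p_z) ≈ 51.08°, λ = atan2(p_y, p_x) ≈ -3.50°.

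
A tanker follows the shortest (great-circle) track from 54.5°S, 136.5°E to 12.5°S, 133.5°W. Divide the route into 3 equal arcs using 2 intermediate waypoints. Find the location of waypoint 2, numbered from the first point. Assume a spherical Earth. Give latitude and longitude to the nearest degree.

From cos δ = sin φ₁ sin φ₂ + cos φ₁ cos φ₂ cos Δλ, the central angle is δ ≈ 1.394 rad (79.9°).
Interpolate at f = 2/3 with slerp weights a = sin((1−f)δ)/sin δ ≈ 0.455, b = sin(fδ)/sin δ ≈ 0.814.
p = a·p₁ + b·p₂ ≈ (-0.739, -0.394, -0.547); φ = arcsin(p_z) ≈ -33.14°, λ = atan2(p_y, p_x) ≈ -151.90°.

≈ 33°S, 152°W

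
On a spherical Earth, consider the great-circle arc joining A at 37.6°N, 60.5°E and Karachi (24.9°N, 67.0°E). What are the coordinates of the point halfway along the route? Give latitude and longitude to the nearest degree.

Convert each endpoint to a unit vector on the sphere (x = cos φ cos λ, y = cos φ sin λ, z = sin φ).
The central angle between the endpoints is δ = arccos(p₁·p₂) ≈ 0.242 rad (13.9°).
Interpolate at f = 1/2 with slerp weights a = sin((1−f)δ)/sin δ ≈ 0.504, b = sin(fδ)/sin δ ≈ 0.504.
p = a·p₁ + b·p₂ ≈ (0.375, 0.768, 0.519); φ = arcsin(p_z) ≈ 31.29°, λ = atan2(p_y, p_x) ≈ 63.97°.

≈ 31°N, 64°E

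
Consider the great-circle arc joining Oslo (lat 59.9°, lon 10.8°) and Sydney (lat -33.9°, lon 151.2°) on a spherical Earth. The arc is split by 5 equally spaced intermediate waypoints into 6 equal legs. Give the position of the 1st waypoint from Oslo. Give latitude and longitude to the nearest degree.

Convert each endpoint to a unit vector on the sphere (x = cos φ cos λ, y = cos φ sin λ, z = sin φ).
The central angle between the endpoints is δ = arccos(p₁·p₂) ≈ 2.504 rad (143.4°).
Interpolate at f = 1/6 with slerp weights a = sin((1−f)δ)/sin δ ≈ 1.461, b = sin(fδ)/sin δ ≈ 0.680.
p = a·p₁ + b·p₂ ≈ (0.225, 0.409, 0.884); φ = arcsin(p_z) ≈ 62.16°, λ = atan2(p_y, p_x) ≈ 61.23°.

≈ lat 62°, lon 61°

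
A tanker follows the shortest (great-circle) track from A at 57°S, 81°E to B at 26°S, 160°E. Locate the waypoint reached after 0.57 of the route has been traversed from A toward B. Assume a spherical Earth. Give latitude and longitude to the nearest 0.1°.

Convert each endpoint to a unit vector on the sphere (x = cos φ cos λ, y = cos φ sin λ, z = sin φ).
The central angle between the endpoints is δ = arccos(p₁·p₂) ≈ 1.092 rad (62.5°).
Interpolate at f = 0.57 with slerp weights a = sin((1−f)δ)/sin δ ≈ 0.510, b = sin(fδ)/sin δ ≈ 0.657.
p = a·p₁ + b·p₂ ≈ (-0.511, 0.476, -0.715); φ = arcsin(p_z) ≈ -45.68°, λ = atan2(p_y, p_x) ≈ 137.04°.

≈ 45.7°S, 137.0°E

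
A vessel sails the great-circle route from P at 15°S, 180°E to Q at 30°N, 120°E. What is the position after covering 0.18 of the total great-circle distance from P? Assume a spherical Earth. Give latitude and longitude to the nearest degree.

Write both endpoints as unit vectors p₁, p₂ with components (cos φ cos λ, cos φ sin λ, sin φ).
The central angle between the endpoints is δ = arccos(p₁·p₂) ≈ 1.278 rad (73.2°).
Interpolate at f = 0.18 with slerp weights a = sin((1−f)δ)/sin δ ≈ 0.905, b = sin(fδ)/sin δ ≈ 0.238.
p = a·p₁ + b·p₂ ≈ (-0.977, 0.179, -0.115); φ = arcsin(p_z) ≈ -6.61°, λ = atan2(p_y, p_x) ≈ 169.64°.

≈ 7°S, 170°E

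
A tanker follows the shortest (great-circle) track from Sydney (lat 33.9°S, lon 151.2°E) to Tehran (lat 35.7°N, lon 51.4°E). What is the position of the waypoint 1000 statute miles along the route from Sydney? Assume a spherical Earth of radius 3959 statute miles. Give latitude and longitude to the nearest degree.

Convert each endpoint to a unit vector on the sphere (x = cos φ cos λ, y = cos φ sin λ, z = sin φ).
The central angle between the endpoints is δ = arccos(p₁·p₂) ≈ 2.027 rad (116.1°). The total great-circle distance is δ·R ≈ 2.027 × 3959 ≈ 8023 mi, so the target fraction is f = 1000/8023 ≈ 0.125.
Interpolate at f ≈ 0.125 with slerp weights a = sin((1−f)δ)/sin δ ≈ 1.091, b = sin(fδ)/sin δ ≈ 0.278.
p = a·p₁ + b·p₂ ≈ (-0.652, 0.613, -0.446); φ = arcsin(p_z) ≈ -26.49°, λ = atan2(p_y, p_x) ≈ 136.79°.

≈ lat 26°S, lon 137°E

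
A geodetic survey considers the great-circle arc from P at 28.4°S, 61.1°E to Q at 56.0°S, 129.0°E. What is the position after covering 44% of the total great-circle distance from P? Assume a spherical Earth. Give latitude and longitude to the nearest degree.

Write both endpoints as unit vectors p₁, p₂ with components (cos φ cos λ, cos φ sin λ, sin φ).
The central angle between the endpoints is δ = arccos(p₁·p₂) ≈ 0.953 rad (54.6°).
Interpolate at f = 0.44 with slerp weights a = sin((1−f)δ)/sin δ ≈ 0.624, b = sin(fδ)/sin δ ≈ 0.499.
p = a·p₁ + b·p₂ ≈ (0.090, 0.698, -0.711); φ = arcsin(p_z) ≈ -45.30°, λ = atan2(p_y, p_x) ≈ 82.69°.

≈ 45°S, 83°E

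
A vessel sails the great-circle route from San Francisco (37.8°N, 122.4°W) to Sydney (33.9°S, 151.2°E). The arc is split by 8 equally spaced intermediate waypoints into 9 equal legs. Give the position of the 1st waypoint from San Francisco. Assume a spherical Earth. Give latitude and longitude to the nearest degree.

≈ 31°N, 135°W

Convert each endpoint to a unit vector on the sphere (x = cos φ cos λ, y = cos φ sin λ, z = sin φ).
The central angle between the endpoints is δ = arccos(p₁·p₂) ≈ 1.876 rad (107.5°).
Interpolate at f = 1/9 with slerp weights a = sin((1−f)δ)/sin δ ≈ 1.044, b = sin(fδ)/sin δ ≈ 0.217.
p = a·p₁ + b·p₂ ≈ (-0.600, -0.609, 0.519); φ = arcsin(p_z) ≈ 31.24°, λ = atan2(p_y, p_x) ≈ -134.54°.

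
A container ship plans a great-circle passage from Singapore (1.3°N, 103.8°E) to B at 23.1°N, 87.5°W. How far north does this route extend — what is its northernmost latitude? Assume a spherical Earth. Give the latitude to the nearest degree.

The great circle lies in the plane with unit normal n̂ = (p₁ × p₂)/|p₁ × p₂|.
Here n̂_z ≈ +0.400; the vertex latitude is φ_max = arccos|n̂_z| ≈ 66.4°.

≈ 66°N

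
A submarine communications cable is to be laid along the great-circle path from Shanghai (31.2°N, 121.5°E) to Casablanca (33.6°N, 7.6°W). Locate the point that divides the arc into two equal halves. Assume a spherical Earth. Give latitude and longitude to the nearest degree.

≈ 56°N, 59°E

Convert each endpoint to a unit vector on the sphere (x = cos φ cos λ, y = cos φ sin λ, z = sin φ).
The central angle between the endpoints is δ = arccos(p₁·p₂) ≈ 1.734 rad (99.4°).
Interpolate at f = 1/2 with slerp weights a = sin((1−f)δ)/sin δ ≈ 0.773, b = sin(fδ)/sin δ ≈ 0.773.
p = a·p₁ + b·p₂ ≈ (0.293, 0.478, 0.828); φ = arcsin(p_z) ≈ 55.89°, λ = atan2(p_y, p_x) ≈ 58.55°.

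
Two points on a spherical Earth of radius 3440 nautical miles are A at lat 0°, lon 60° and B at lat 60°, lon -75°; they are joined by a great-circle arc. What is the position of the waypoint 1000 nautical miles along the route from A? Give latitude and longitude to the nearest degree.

Convert each endpoint to a unit vector on the sphere (x = cos φ cos λ, y = cos φ sin λ, z = sin φ).
The central angle between the endpoints is δ = arccos(p₁·p₂) ≈ 1.932 rad (110.7°). The total great-circle distance is δ·R ≈ 1.932 × 3440 ≈ 6647 nmi, so the target fraction is f = 1000/6647 ≈ 0.150.
Interpolate at f ≈ 0.150 with slerp weights a = sin((1−f)δ)/sin δ ≈ 1.066, b = sin(fδ)/sin δ ≈ 0.306.
p = a·p₁ + b·p₂ ≈ (0.573, 0.776, 0.265); φ = arcsin(p_z) ≈ 15.39°, λ = atan2(p_y, p_x) ≈ 53.55°.

≈ lat 15°, lon 54°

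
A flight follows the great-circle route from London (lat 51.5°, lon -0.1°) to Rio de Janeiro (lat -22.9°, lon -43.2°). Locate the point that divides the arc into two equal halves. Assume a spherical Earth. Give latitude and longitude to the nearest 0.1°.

≈ lat 15.3°, lon -26.0°

Write both endpoints as unit vectors p₁, p₂ with components (cos φ cos λ, cos φ sin λ, sin φ).
The central angle between the endpoints is δ = arccos(p₁·p₂) ≈ 1.456 rad (83.4°).
Interpolate at f = 1/2 with slerp weights a = sin((1−f)δ)/sin δ ≈ 0.670, b = sin(fδ)/sin δ ≈ 0.670.
p = a·p₁ + b·p₂ ≈ (0.867, -0.423, 0.264); φ = arcsin(p_z) ≈ 15.28°, λ = atan2(p_y, p_x) ≈ -26.02°.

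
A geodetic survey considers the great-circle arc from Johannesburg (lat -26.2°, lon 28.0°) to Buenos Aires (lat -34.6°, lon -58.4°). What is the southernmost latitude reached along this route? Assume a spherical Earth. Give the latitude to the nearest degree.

≈ -39°

The great circle lies in the plane with unit normal n̂ = (p₁ × p₂)/|p₁ × p₂|.
Here n̂_z ≈ -0.772; the vertex latitude is φ_max = arccos|n̂_z| ≈ 39.5°.
Check via Clairaut: cos φ_max = |cos φ₁| · sin C = cos(26.2°)·sin(120.6°) ≈ 0.772, again giving ≈ 39.5°.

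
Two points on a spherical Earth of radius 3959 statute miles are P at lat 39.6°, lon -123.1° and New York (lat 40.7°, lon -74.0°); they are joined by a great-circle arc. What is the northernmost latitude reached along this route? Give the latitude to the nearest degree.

≈ 43°

The great circle lies in the plane with unit normal n̂ = (p₁ × p₂)/|p₁ × p₂|.
Here n̂_z ≈ +0.733; the vertex latitude is φ_max = arccos|n̂_z| ≈ 42.9°.
Check via Clairaut: cos φ_max = |cos φ₁| · sin C = cos(39.6°)·sin(72.0°) ≈ 0.733, again giving ≈ 42.9°.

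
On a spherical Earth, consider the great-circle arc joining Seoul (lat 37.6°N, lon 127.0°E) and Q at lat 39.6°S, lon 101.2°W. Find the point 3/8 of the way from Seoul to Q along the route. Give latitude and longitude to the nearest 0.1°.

Write both endpoints as unit vectors p₁, p₂ with components (cos φ cos λ, cos φ sin λ, sin φ).
The central angle between the endpoints is δ = arccos(p₁·p₂) ≈ 2.491 rad (142.7°).
Interpolate at f = 3/8 with slerp weights a = sin((1−f)δ)/sin δ ≈ 1.651, b = sin(fδ)/sin δ ≈ 1.328.
p = a·p₁ + b·p₂ ≈ (-0.986, 0.041, 0.161); φ = arcsin(p_z) ≈ 9.27°, λ = atan2(p_y, p_x) ≈ 177.61°.

≈ lat 9.3°N, lon 177.6°E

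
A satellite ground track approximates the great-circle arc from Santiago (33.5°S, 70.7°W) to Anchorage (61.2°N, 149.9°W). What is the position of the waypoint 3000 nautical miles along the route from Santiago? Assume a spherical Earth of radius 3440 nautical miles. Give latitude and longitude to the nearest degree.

Convert each endpoint to a unit vector on the sphere (x = cos φ cos λ, y = cos φ sin λ, z = sin φ).
The central angle between the endpoints is δ = arccos(p₁·p₂) ≈ 1.991 rad (114.1°). The total great-circle distance is δ·R ≈ 1.991 × 3440 ≈ 6851 nmi, so the target fraction is f = 3000/6851 ≈ 0.438.
Interpolate at f ≈ 0.438 with slerp weights a = sin((1−f)δ)/sin δ ≈ 0.986, b = sin(fδ)/sin δ ≈ 0.839.
p = a·p₁ + b·p₂ ≈ (-0.078, -0.978, 0.191); φ = arcsin(p_z) ≈ 11.01°, λ = atan2(p_y, p_x) ≈ -94.55°.

≈ (11°N, 95°W)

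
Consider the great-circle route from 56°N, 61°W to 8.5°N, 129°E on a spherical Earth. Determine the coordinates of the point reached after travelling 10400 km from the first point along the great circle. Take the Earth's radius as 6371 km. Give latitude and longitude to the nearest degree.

≈ 30°N, 132°E

Convert each endpoint to a unit vector on the sphere (x = cos φ cos λ, y = cos φ sin λ, z = sin φ).
The central angle between the endpoints is δ = arccos(p₁·p₂) ≈ 2.007 rad (115.0°). The total great-circle distance is δ·R ≈ 2.007 × 6371 ≈ 12784 km, so the target fraction is f = 10400/12784 ≈ 0.814.
Interpolate at f ≈ 0.814 with slerp weights a = sin((1−f)δ)/sin δ ≈ 0.403, b = sin(fδ)/sin δ ≈ 1.101.
p = a·p₁ + b·p₂ ≈ (-0.576, 0.649, 0.497); φ = arcsin(p_z) ≈ 29.80°, λ = atan2(p_y, p_x) ≈ 131.59°.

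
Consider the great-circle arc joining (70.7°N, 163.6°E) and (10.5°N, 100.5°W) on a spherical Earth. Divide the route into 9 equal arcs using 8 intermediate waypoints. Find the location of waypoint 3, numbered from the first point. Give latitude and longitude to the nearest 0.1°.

≈ (59.6°N, 132.8°W)

From cos δ = sin φ₁ sin φ₂ + cos φ₁ cos φ₂ cos Δλ, the central angle is δ ≈ 1.432 rad (82.0°).
Interpolate at f = 3/9 with slerp weights a = sin((1−f)δ)/sin δ ≈ 0.824, b = sin(fδ)/sin δ ≈ 0.464.
p = a·p₁ + b·p₂ ≈ (-0.344, -0.372, 0.862); φ = arcsin(p_z) ≈ 59.56°, λ = atan2(p_y, p_x) ≈ -132.83°.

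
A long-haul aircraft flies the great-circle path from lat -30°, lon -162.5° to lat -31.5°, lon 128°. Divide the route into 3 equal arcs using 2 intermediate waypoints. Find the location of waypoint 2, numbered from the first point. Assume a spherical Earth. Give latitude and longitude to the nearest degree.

Write both endpoints as unit vectors p₁, p₂ with components (cos φ cos λ, cos φ sin λ, sin φ).
The central angle between the endpoints is δ = arccos(p₁·p₂) ≈ 1.024 rad (58.7°).
Interpolate at f = 2/3 with slerp weights a = sin((1−f)δ)/sin δ ≈ 0.392, b = sin(fδ)/sin δ ≈ 0.739.
p = a·p₁ + b·p₂ ≈ (-0.711, 0.394, -0.582); φ = arcsin(p_z) ≈ -35.58°, λ = atan2(p_y, p_x) ≈ 151.01°.

≈ lat -36°, lon 151°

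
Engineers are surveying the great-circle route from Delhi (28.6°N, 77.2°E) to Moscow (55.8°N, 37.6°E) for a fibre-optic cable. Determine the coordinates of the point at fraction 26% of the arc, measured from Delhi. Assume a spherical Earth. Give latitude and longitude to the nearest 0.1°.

Convert each endpoint to a unit vector on the sphere (x = cos φ cos λ, y = cos φ sin λ, z = sin φ).
The central angle between the endpoints is δ = arccos(p₁·p₂) ≈ 0.682 rad (39.1°).
Interpolate at f = 0.26 with slerp weights a = sin((1−f)δ)/sin δ ≈ 0.767, b = sin(fδ)/sin δ ≈ 0.280.
p = a·p₁ + b·p₂ ≈ (0.274, 0.753, 0.599); φ = arcsin(p_z) ≈ 36.77°, λ = atan2(p_y, p_x) ≈ 70.01°.

≈ 36.8°N, 70.0°E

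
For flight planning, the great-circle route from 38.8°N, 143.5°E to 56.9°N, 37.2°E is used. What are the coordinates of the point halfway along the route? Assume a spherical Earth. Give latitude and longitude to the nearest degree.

≈ 61°N, 104°E

From cos δ = sin φ₁ sin φ₂ + cos φ₁ cos φ₂ cos Δλ, the central angle is δ ≈ 1.153 rad (66.1°).
Interpolate at f = 1/2 with slerp weights a = sin((1−f)δ)/sin δ ≈ 0.596, b = sin(fδ)/sin δ ≈ 0.596.
p = a·p₁ + b·p₂ ≈ (-0.114, 0.473, 0.873); φ = arcsin(p_z) ≈ 60.86°, λ = atan2(p_y, p_x) ≈ 103.56°.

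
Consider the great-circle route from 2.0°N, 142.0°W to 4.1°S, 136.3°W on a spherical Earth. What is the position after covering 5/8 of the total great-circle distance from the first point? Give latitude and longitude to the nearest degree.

Write both endpoints as unit vectors p₁, p₂ with components (cos φ cos λ, cos φ sin λ, sin φ).
The central angle between the endpoints is δ = arccos(p₁·p₂) ≈ 0.146 rad (8.3°).
Interpolate at f = 5/8 with slerp weights a = sin((1−f)δ)/sin δ ≈ 0.376, b = sin(fδ)/sin δ ≈ 0.626.
p = a·p₁ + b·p₂ ≈ (-0.748, -0.663, -0.032); φ = arcsin(p_z) ≈ -1.81°, λ = atan2(p_y, p_x) ≈ -138.44°.

≈ 2°S, 138°W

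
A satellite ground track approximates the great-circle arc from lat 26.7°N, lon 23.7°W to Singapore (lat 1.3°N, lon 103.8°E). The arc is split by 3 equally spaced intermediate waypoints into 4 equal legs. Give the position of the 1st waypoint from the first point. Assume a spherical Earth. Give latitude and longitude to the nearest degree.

Convert each endpoint to a unit vector on the sphere (x = cos φ cos λ, y = cos φ sin λ, z = sin φ).
The central angle between the endpoints is δ = arccos(p₁·p₂) ≈ 2.134 rad (122.2°).
Interpolate at f = 1/4 with slerp weights a = sin((1−f)δ)/sin δ ≈ 1.182, b = sin(fδ)/sin δ ≈ 0.601.
p = a·p₁ + b·p₂ ≈ (0.823, 0.159, 0.545); φ = arcsin(p_z) ≈ 33.00°, λ = atan2(p_y, p_x) ≈ 10.95°.

≈ lat 33°N, lon 11°E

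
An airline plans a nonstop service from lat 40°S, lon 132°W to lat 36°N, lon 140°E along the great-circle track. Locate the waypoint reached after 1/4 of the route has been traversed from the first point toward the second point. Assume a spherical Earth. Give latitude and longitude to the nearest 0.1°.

≈ lat 23.0°S, lon 157.9°W

The haversine formula gives a central angle δ ≈ 1.935 rad (110.9°) between the endpoints.
Interpolate at f = 1/4 with slerp weights a = sin((1−f)δ)/sin δ ≈ 1.063, b = sin(fδ)/sin δ ≈ 0.498.
p = a·p₁ + b·p₂ ≈ (-0.853, -0.346, -0.390); φ = arcsin(p_z) ≈ -22.98°, λ = atan2(p_y, p_x) ≈ -157.92°.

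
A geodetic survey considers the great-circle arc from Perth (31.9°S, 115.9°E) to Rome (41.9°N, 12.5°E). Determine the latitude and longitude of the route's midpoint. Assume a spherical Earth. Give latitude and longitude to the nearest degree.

Write both endpoints as unit vectors p₁, p₂ with components (cos φ cos λ, cos φ sin λ, sin φ).
The central angle between the endpoints is δ = arccos(p₁·p₂) ≈ 2.094 rad (120.0°).
Interpolate at f = 1/2 with slerp weights a = sin((1−f)δ)/sin δ ≈ 0.999, b = sin(fδ)/sin δ ≈ 0.999.
p = a·p₁ + b·p₂ ≈ (0.356, 0.924, 0.139); φ = arcsin(p_z) ≈ 8.01°, λ = atan2(p_y, p_x) ≈ 68.95°.

≈ (8°N, 69°E)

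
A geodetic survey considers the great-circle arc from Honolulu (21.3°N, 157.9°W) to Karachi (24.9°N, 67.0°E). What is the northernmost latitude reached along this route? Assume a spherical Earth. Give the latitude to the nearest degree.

≈ 48°N

The great circle lies in the plane with unit normal n̂ = (p₁ × p₂)/|p₁ × p₂|.
Here n̂_z ≈ -0.666; the vertex latitude is φ_max = arccos|n̂_z| ≈ 48.2°.
Check via Clairaut: cos φ_max = |cos φ₁| · sin C = cos(21.3°)·sin(45.7°) ≈ 0.666, again giving ≈ 48.2°.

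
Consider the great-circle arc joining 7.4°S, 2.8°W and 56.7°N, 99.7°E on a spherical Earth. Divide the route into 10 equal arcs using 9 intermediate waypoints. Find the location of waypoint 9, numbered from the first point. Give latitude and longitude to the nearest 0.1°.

Write both endpoints as unit vectors p₁, p₂ with components (cos φ cos λ, cos φ sin λ, sin φ).
The central angle between the endpoints is δ = arccos(p₁·p₂) ≈ 1.798 rad (103.0°).
Interpolate at f = 9/10 with slerp weights a = sin((1−f)δ)/sin δ ≈ 0.184, b = sin(fδ)/sin δ ≈ 1.025.
p = a·p₁ + b·p₂ ≈ (0.087, 0.546, 0.833); φ = arcsin(p_z) ≈ 56.44°, λ = atan2(p_y, p_x) ≈ 80.95°.

≈ 56.4°N, 80.9°E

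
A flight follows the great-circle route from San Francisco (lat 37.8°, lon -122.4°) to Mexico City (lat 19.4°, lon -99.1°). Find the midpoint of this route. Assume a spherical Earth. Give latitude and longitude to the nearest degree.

Convert each endpoint to a unit vector on the sphere (x = cos φ cos λ, y = cos φ sin λ, z = sin φ).
The central angle between the endpoints is δ = arccos(p₁·p₂) ≈ 0.478 rad (27.4°).
Interpolate at f = 1/2 with slerp weights a = sin((1−f)δ)/sin δ ≈ 0.515, b = sin(fδ)/sin δ ≈ 0.515.
p = a·p₁ + b·p₂ ≈ (-0.295, -0.823, 0.486); φ = arcsin(p_z) ≈ 29.10°, λ = atan2(p_y, p_x) ≈ -109.71°.

≈ lat 29°, lon -110°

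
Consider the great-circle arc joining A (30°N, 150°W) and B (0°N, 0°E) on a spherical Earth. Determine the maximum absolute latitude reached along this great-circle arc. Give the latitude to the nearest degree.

≈ 49°N

The great circle lies in the plane with unit normal n̂ = (p₁ × p₂)/|p₁ × p₂|.
Here n̂_z ≈ +0.655; the vertex latitude is φ_max = arccos|n̂_z| ≈ 49.1°.
Check via Clairaut: cos φ_max = |cos φ₁| · sin C = cos(30.0°)·sin(49.1°) ≈ 0.655, again giving ≈ 49.1°.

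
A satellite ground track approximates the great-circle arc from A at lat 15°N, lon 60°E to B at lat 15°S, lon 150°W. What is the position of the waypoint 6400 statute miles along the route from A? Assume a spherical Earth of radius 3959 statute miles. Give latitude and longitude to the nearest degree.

≈ lat 5°S, lon 152°E

From cos δ = sin φ₁ sin φ₂ + cos φ₁ cos φ₂ cos Δλ, the central angle is δ ≈ 2.636 rad (151.0°). The total great-circle distance is δ·R ≈ 2.636 × 3959 ≈ 10437 mi, so the target fraction is f = 6400/10437 ≈ 0.613.
Interpolate at f ≈ 0.613 with slerp weights a = sin((1−f)δ)/sin δ ≈ 1.760, b = sin(fδ)/sin δ ≈ 2.063.
p = a·p₁ + b·p₂ ≈ (-0.876, 0.475, -0.079); φ = arcsin(p_z) ≈ -4.51°, λ = atan2(p_y, p_x) ≈ 151.51°.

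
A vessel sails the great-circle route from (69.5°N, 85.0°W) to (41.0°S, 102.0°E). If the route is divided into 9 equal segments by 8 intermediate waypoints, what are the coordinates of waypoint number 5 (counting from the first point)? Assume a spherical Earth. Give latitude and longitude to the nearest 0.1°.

From cos δ = sin φ₁ sin φ₂ + cos φ₁ cos φ₂ cos Δλ, the central angle is δ ≈ 2.640 rad (151.3°).
Interpolate at f = 5/9 with slerp weights a = sin((1−f)δ)/sin δ ≈ 1.918, b = sin(fδ)/sin δ ≈ 2.069.
p = a·p₁ + b·p₂ ≈ (-0.266, 0.858, 0.439); φ = arcsin(p_z) ≈ 26.05°, λ = atan2(p_y, p_x) ≈ 107.23°.

≈ (26.1°N, 107.2°E)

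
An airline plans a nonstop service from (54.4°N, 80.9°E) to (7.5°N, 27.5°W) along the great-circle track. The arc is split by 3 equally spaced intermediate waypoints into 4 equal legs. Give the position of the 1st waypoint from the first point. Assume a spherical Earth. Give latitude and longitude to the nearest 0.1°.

Convert each endpoint to a unit vector on the sphere (x = cos φ cos λ, y = cos φ sin λ, z = sin φ).
The central angle between the endpoints is δ = arccos(p₁·p₂) ≈ 1.647 rad (94.4°).
Interpolate at f = 1/4 with slerp weights a = sin((1−f)δ)/sin δ ≈ 0.947, b = sin(fδ)/sin δ ≈ 0.401.
p = a·p₁ + b·p₂ ≈ (0.440, 0.361, 0.822); φ = arcsin(p_z) ≈ 55.32°, λ = atan2(p_y, p_x) ≈ 39.32°.

≈ (55.3°N, 39.3°E)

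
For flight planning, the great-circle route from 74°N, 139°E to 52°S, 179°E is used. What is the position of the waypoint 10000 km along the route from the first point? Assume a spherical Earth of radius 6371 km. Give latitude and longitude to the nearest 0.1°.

≈ 13.7°S, 170.5°E

From cos δ = sin φ₁ sin φ₂ + cos φ₁ cos φ₂ cos Δλ, the central angle is δ ≈ 2.249 rad (128.9°). The total great-circle distance is δ·R ≈ 2.249 × 6371 ≈ 14329 km, so the target fraction is f = 10000/14329 ≈ 0.698.
Interpolate at f ≈ 0.698 with slerp weights a = sin((1−f)δ)/sin δ ≈ 0.807, b = sin(fδ)/sin δ ≈ 1.284.
p = a·p₁ + b·p₂ ≈ (-0.958, 0.160, -0.236); φ = arcsin(p_z) ≈ -13.66°, λ = atan2(p_y, p_x) ≈ 170.54°.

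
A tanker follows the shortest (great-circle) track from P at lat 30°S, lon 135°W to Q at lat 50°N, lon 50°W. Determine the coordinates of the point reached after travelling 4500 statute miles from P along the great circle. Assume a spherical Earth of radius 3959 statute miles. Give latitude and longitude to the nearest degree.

Write both endpoints as unit vectors p₁, p₂ with components (cos φ cos λ, cos φ sin λ, sin φ).
The central angle between the endpoints is δ = arccos(p₁·p₂) ≈ 1.912 rad (109.5°). The total great-circle distance is δ·R ≈ 1.912 × 3959 ≈ 7569 mi, so the target fraction is f = 4500/7569 ≈ 0.595.
Interpolate at f ≈ 0.595 with slerp weights a = sin((1−f)δ)/sin δ ≈ 0.743, b = sin(fδ)/sin δ ≈ 0.963.
p = a·p₁ + b·p₂ ≈ (-0.057, -0.929, 0.366); φ = arcsin(p_z) ≈ 21.48°, λ = atan2(p_y, p_x) ≈ -93.51°.

≈ lat 21°N, lon 94°W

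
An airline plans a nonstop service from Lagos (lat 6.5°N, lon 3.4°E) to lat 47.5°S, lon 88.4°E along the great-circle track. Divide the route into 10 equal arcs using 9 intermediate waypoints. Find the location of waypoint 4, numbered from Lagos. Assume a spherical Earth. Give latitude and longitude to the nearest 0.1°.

From cos δ = sin φ₁ sin φ₂ + cos φ₁ cos φ₂ cos Δλ, the central angle is δ ≈ 1.596 rad (91.4°).
Interpolate at f = 4/10 with slerp weights a = sin((1−f)δ)/sin δ ≈ 0.818, b = sin(fδ)/sin δ ≈ 0.596.
p = a·p₁ + b·p₂ ≈ (0.823, 0.451, -0.347); φ = arcsin(p_z) ≈ -20.29°, λ = atan2(p_y, p_x) ≈ 28.72°.

≈ lat 20.3°S, lon 28.7°E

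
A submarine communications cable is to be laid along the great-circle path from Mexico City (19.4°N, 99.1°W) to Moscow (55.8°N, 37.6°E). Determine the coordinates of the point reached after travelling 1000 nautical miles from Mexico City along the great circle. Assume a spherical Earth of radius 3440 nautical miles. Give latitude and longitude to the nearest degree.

≈ 35°N, 91°W

Convert each endpoint to a unit vector on the sphere (x = cos φ cos λ, y = cos φ sin λ, z = sin φ).
The central angle between the endpoints is δ = arccos(p₁·p₂) ≈ 1.682 rad (96.4°). The total great-circle distance is δ·R ≈ 1.682 × 3440 ≈ 5787 nmi, so the target fraction is f = 1000/5787 ≈ 0.173.
Interpolate at f ≈ 0.173 with slerp weights a = sin((1−f)δ)/sin δ ≈ 0.990, b = sin(fδ)/sin δ ≈ 0.288.
p = a·p₁ + b·p₂ ≈ (-0.019, -0.823, 0.567); φ = arcsin(p_z) ≈ 34.57°, λ = atan2(p_y, p_x) ≈ -91.34°.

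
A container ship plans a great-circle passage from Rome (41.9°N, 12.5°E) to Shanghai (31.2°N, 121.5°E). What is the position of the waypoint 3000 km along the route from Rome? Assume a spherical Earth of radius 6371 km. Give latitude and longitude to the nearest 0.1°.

≈ 52.2°N, 49.7°E

Convert each endpoint to a unit vector on the sphere (x = cos φ cos λ, y = cos φ sin λ, z = sin φ).
The central angle between the endpoints is δ = arccos(p₁·p₂) ≈ 1.432 rad (82.0°). The total great-circle distance is δ·R ≈ 1.432 × 6371 ≈ 9121 km, so the target fraction is f = 3000/9121 ≈ 0.329.
Interpolate at f ≈ 0.329 with slerp weights a = sin((1−f)δ)/sin δ ≈ 0.828, b = sin(fδ)/sin δ ≈ 0.458.
p = a·p₁ + b·p₂ ≈ (0.397, 0.467, 0.790); φ = arcsin(p_z) ≈ 52.19°, λ = atan2(p_y, p_x) ≈ 49.68°.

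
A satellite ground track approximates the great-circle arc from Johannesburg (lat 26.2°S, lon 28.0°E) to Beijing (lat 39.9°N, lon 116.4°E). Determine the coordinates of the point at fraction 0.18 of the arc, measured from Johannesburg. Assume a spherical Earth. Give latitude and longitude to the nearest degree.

≈ lat 14°S, lon 43°E

Convert each endpoint to a unit vector on the sphere (x = cos φ cos λ, y = cos φ sin λ, z = sin φ).
The central angle between the endpoints is δ = arccos(p₁·p₂) ≈ 1.838 rad (105.3°).
Interpolate at f = 0.18 with slerp weights a = sin((1−f)δ)/sin δ ≈ 1.035, b = sin(fδ)/sin δ ≈ 0.337.
p = a·p₁ + b·p₂ ≈ (0.705, 0.667, -0.241); φ = arcsin(p_z) ≈ -13.93°, λ = atan2(p_y, p_x) ≈ 43.43°.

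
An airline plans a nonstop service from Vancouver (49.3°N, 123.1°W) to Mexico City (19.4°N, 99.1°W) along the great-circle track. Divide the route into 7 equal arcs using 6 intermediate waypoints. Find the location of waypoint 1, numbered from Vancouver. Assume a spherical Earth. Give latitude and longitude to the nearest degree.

≈ (45°N, 118°W)

Write both endpoints as unit vectors p₁, p₂ with components (cos φ cos λ, cos φ sin λ, sin φ).
The central angle between the endpoints is δ = arccos(p₁·p₂) ≈ 0.620 rad (35.5°).
Interpolate at f = 1/7 with slerp weights a = sin((1−f)δ)/sin δ ≈ 0.872, b = sin(fδ)/sin δ ≈ 0.152.
p = a·p₁ + b·p₂ ≈ (-0.333, -0.618, 0.712); φ = arcsin(p_z) ≈ 45.38°, λ = atan2(p_y, p_x) ≈ -118.33°.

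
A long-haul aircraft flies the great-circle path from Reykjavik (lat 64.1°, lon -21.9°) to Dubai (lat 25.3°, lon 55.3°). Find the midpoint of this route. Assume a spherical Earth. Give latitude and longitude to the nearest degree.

Write both endpoints as unit vectors p₁, p₂ with components (cos φ cos λ, cos φ sin λ, sin φ).
The central angle between the endpoints is δ = arccos(p₁·p₂) ≈ 1.079 rad (61.8°).
Interpolate at f = 1/2 with slerp weights a = sin((1−f)δ)/sin δ ≈ 0.583, b = sin(fδ)/sin δ ≈ 0.583.
p = a·p₁ + b·p₂ ≈ (0.536, 0.338, 0.773); φ = arcsin(p_z) ≈ 50.66°, λ = atan2(p_y, p_x) ≈ 32.25°.

≈ lat 51°, lon 32°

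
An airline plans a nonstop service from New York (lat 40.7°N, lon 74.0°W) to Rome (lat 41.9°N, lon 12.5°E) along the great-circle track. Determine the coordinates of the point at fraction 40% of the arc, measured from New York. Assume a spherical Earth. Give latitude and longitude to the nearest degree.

≈ lat 50°N, lon 41°W

Write both endpoints as unit vectors p₁, p₂ with components (cos φ cos λ, cos φ sin λ, sin φ).
The central angle between the endpoints is δ = arccos(p₁·p₂) ≈ 1.082 rad (62.0°).
Interpolate at f = 0.40 with slerp weights a = sin((1−f)δ)/sin δ ≈ 0.685, b = sin(fδ)/sin δ ≈ 0.475.
p = a·p₁ + b·p₂ ≈ (0.488, -0.422, 0.764); φ = arcsin(p_z) ≈ 49.79°, λ = atan2(p_y, p_x) ≈ -40.87°.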